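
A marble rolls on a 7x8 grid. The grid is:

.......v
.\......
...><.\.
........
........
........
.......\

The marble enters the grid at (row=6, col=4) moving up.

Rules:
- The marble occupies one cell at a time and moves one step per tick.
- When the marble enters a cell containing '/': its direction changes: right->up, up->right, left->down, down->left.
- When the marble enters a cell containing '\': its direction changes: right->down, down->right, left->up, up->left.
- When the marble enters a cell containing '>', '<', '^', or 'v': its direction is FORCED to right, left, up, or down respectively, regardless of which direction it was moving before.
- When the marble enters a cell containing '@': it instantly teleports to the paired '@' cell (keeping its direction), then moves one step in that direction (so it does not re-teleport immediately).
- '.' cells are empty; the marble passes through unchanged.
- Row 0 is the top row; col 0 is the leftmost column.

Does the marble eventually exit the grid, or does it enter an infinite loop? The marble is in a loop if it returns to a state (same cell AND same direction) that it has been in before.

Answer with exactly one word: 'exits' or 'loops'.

Step 1: enter (6,4), '.' pass, move up to (5,4)
Step 2: enter (5,4), '.' pass, move up to (4,4)
Step 3: enter (4,4), '.' pass, move up to (3,4)
Step 4: enter (3,4), '.' pass, move up to (2,4)
Step 5: enter (2,4), '<' forces up->left, move left to (2,3)
Step 6: enter (2,3), '>' forces left->right, move right to (2,4)
Step 7: enter (2,4), '<' forces right->left, move left to (2,3)
Step 8: at (2,3) dir=left — LOOP DETECTED (seen before)

Answer: loops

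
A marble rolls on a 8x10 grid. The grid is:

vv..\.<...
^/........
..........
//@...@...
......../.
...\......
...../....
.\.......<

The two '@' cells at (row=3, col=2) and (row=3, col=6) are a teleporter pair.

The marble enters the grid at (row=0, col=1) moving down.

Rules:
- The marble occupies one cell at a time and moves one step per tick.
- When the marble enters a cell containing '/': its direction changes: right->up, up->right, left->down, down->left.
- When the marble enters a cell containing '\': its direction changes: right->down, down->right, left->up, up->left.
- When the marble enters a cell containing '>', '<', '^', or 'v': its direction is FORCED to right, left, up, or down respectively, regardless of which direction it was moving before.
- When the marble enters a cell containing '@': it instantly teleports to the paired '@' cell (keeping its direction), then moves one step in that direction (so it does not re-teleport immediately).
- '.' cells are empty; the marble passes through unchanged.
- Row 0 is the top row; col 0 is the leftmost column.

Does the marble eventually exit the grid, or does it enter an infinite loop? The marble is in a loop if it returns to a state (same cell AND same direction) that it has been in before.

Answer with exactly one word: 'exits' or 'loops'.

Answer: loops

Derivation:
Step 1: enter (0,1), 'v' forces down->down, move down to (1,1)
Step 2: enter (1,1), '/' deflects down->left, move left to (1,0)
Step 3: enter (1,0), '^' forces left->up, move up to (0,0)
Step 4: enter (0,0), 'v' forces up->down, move down to (1,0)
Step 5: enter (1,0), '^' forces down->up, move up to (0,0)
Step 6: at (0,0) dir=up — LOOP DETECTED (seen before)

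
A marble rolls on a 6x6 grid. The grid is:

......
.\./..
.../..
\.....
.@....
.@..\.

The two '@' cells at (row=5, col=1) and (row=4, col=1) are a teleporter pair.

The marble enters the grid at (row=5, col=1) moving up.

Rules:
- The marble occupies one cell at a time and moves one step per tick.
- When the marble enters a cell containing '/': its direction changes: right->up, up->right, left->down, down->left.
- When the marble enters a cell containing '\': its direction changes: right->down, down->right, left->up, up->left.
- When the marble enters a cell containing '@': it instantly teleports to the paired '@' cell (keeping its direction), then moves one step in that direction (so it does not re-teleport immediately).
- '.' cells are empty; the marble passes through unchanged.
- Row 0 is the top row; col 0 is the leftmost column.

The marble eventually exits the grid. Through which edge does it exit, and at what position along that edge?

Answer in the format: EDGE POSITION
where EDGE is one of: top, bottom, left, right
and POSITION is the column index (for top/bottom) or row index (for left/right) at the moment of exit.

Answer: left 1

Derivation:
Step 1: enter (5,1), '@' teleport (5,1)->(4,1), also enter (4,1), move up to (3,1)
Step 2: enter (3,1), '.' pass, move up to (2,1)
Step 3: enter (2,1), '.' pass, move up to (1,1)
Step 4: enter (1,1), '\' deflects up->left, move left to (1,0)
Step 5: enter (1,0), '.' pass, move left to (1,-1)
Step 6: at (1,-1) — EXIT via left edge, pos 1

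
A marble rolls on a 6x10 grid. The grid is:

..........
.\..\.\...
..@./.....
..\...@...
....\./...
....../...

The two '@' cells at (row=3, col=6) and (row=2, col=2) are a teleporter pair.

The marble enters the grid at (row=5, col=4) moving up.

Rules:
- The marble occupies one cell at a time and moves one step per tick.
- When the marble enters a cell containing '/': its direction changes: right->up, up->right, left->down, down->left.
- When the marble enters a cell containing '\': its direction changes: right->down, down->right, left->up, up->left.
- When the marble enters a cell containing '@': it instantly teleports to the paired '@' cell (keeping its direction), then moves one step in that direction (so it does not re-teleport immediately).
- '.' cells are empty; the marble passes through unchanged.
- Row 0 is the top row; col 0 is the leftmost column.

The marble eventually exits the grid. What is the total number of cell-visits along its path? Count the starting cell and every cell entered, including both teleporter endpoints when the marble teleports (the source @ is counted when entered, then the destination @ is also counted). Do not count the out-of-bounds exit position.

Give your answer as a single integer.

Step 1: enter (5,4), '.' pass, move up to (4,4)
Step 2: enter (4,4), '\' deflects up->left, move left to (4,3)
Step 3: enter (4,3), '.' pass, move left to (4,2)
Step 4: enter (4,2), '.' pass, move left to (4,1)
Step 5: enter (4,1), '.' pass, move left to (4,0)
Step 6: enter (4,0), '.' pass, move left to (4,-1)
Step 7: at (4,-1) — EXIT via left edge, pos 4
Path length (cell visits): 6

Answer: 6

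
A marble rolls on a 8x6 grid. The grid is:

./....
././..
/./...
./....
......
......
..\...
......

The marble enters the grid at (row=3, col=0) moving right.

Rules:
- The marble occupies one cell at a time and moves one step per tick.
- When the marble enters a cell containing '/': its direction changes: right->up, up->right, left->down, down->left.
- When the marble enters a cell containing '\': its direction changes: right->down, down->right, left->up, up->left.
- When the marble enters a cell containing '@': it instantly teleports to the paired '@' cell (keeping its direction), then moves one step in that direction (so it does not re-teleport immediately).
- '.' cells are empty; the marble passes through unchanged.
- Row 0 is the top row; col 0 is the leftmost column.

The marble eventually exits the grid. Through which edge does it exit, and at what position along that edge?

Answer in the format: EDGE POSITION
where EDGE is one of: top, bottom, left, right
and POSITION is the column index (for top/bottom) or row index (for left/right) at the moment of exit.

Answer: top 3

Derivation:
Step 1: enter (3,0), '.' pass, move right to (3,1)
Step 2: enter (3,1), '/' deflects right->up, move up to (2,1)
Step 3: enter (2,1), '.' pass, move up to (1,1)
Step 4: enter (1,1), '/' deflects up->right, move right to (1,2)
Step 5: enter (1,2), '.' pass, move right to (1,3)
Step 6: enter (1,3), '/' deflects right->up, move up to (0,3)
Step 7: enter (0,3), '.' pass, move up to (-1,3)
Step 8: at (-1,3) — EXIT via top edge, pos 3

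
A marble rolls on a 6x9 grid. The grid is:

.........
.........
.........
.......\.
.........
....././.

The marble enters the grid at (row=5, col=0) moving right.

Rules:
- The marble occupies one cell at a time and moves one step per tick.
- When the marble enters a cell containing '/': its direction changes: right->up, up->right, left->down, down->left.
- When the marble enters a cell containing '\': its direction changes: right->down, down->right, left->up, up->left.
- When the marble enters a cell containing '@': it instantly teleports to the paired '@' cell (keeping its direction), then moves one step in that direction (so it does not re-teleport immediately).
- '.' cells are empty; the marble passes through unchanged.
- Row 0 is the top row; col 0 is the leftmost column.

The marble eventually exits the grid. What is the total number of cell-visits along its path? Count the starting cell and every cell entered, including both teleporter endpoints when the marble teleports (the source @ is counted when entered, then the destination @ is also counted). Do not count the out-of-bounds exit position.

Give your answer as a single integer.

Step 1: enter (5,0), '.' pass, move right to (5,1)
Step 2: enter (5,1), '.' pass, move right to (5,2)
Step 3: enter (5,2), '.' pass, move right to (5,3)
Step 4: enter (5,3), '.' pass, move right to (5,4)
Step 5: enter (5,4), '.' pass, move right to (5,5)
Step 6: enter (5,5), '/' deflects right->up, move up to (4,5)
Step 7: enter (4,5), '.' pass, move up to (3,5)
Step 8: enter (3,5), '.' pass, move up to (2,5)
Step 9: enter (2,5), '.' pass, move up to (1,5)
Step 10: enter (1,5), '.' pass, move up to (0,5)
Step 11: enter (0,5), '.' pass, move up to (-1,5)
Step 12: at (-1,5) — EXIT via top edge, pos 5
Path length (cell visits): 11

Answer: 11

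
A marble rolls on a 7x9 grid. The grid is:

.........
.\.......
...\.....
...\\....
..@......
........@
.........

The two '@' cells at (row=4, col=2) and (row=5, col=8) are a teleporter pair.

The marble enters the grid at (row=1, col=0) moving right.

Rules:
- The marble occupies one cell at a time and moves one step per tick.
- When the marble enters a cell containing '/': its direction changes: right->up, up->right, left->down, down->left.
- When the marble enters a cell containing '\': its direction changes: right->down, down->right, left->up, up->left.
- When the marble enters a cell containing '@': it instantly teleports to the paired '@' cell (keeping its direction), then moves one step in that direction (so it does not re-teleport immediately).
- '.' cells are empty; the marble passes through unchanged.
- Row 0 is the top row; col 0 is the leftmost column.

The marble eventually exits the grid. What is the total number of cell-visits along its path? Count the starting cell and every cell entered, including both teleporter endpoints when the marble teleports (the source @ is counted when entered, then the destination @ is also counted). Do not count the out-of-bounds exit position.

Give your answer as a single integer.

Answer: 7

Derivation:
Step 1: enter (1,0), '.' pass, move right to (1,1)
Step 2: enter (1,1), '\' deflects right->down, move down to (2,1)
Step 3: enter (2,1), '.' pass, move down to (3,1)
Step 4: enter (3,1), '.' pass, move down to (4,1)
Step 5: enter (4,1), '.' pass, move down to (5,1)
Step 6: enter (5,1), '.' pass, move down to (6,1)
Step 7: enter (6,1), '.' pass, move down to (7,1)
Step 8: at (7,1) — EXIT via bottom edge, pos 1
Path length (cell visits): 7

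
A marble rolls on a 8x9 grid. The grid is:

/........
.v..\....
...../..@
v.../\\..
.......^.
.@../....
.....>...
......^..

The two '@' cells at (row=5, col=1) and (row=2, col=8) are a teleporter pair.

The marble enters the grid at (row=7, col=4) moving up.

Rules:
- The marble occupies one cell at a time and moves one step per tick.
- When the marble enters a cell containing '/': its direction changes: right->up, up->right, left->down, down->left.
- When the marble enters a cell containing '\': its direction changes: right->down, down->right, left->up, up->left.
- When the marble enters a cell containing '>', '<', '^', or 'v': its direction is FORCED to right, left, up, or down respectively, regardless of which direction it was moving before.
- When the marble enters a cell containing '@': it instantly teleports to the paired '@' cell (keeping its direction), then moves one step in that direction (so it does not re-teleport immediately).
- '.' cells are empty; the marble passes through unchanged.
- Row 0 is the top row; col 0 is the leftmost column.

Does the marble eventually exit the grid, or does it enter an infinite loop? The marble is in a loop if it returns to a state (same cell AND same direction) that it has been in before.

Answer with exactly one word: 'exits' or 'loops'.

Step 1: enter (7,4), '.' pass, move up to (6,4)
Step 2: enter (6,4), '.' pass, move up to (5,4)
Step 3: enter (5,4), '/' deflects up->right, move right to (5,5)
Step 4: enter (5,5), '.' pass, move right to (5,6)
Step 5: enter (5,6), '.' pass, move right to (5,7)
Step 6: enter (5,7), '.' pass, move right to (5,8)
Step 7: enter (5,8), '.' pass, move right to (5,9)
Step 8: at (5,9) — EXIT via right edge, pos 5

Answer: exits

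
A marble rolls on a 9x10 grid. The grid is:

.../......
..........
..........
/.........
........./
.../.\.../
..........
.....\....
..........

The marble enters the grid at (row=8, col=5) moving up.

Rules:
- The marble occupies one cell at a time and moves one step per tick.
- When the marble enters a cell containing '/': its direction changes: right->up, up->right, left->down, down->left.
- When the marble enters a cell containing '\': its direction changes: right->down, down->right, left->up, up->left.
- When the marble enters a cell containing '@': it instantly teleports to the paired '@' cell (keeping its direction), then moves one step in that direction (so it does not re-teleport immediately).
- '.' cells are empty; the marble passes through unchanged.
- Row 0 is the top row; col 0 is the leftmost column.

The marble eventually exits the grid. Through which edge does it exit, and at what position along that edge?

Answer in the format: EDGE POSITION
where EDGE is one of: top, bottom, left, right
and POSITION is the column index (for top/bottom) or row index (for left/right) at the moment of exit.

Answer: left 7

Derivation:
Step 1: enter (8,5), '.' pass, move up to (7,5)
Step 2: enter (7,5), '\' deflects up->left, move left to (7,4)
Step 3: enter (7,4), '.' pass, move left to (7,3)
Step 4: enter (7,3), '.' pass, move left to (7,2)
Step 5: enter (7,2), '.' pass, move left to (7,1)
Step 6: enter (7,1), '.' pass, move left to (7,0)
Step 7: enter (7,0), '.' pass, move left to (7,-1)
Step 8: at (7,-1) — EXIT via left edge, pos 7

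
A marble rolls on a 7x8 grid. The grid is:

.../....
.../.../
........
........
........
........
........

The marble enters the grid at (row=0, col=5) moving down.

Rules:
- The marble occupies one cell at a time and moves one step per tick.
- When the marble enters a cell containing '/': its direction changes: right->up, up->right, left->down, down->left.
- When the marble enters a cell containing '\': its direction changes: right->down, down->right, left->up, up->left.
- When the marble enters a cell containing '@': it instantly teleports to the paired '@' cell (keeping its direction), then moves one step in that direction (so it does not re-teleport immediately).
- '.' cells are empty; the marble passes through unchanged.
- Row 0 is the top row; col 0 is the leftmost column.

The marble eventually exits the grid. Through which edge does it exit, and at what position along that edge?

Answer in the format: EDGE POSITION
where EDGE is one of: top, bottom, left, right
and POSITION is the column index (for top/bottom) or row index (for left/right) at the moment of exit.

Answer: bottom 5

Derivation:
Step 1: enter (0,5), '.' pass, move down to (1,5)
Step 2: enter (1,5), '.' pass, move down to (2,5)
Step 3: enter (2,5), '.' pass, move down to (3,5)
Step 4: enter (3,5), '.' pass, move down to (4,5)
Step 5: enter (4,5), '.' pass, move down to (5,5)
Step 6: enter (5,5), '.' pass, move down to (6,5)
Step 7: enter (6,5), '.' pass, move down to (7,5)
Step 8: at (7,5) — EXIT via bottom edge, pos 5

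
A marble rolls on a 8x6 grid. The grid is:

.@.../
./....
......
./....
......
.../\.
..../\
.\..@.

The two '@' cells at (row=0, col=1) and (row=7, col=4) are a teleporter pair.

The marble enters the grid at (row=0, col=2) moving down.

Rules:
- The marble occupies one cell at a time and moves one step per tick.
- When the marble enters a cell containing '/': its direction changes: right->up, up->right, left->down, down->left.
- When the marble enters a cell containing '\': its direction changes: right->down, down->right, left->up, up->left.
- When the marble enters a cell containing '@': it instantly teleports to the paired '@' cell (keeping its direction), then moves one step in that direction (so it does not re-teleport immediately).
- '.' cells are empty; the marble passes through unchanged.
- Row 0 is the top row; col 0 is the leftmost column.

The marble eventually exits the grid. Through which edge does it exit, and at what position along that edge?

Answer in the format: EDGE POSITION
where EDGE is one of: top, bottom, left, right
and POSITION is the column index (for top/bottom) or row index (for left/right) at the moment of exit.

Step 1: enter (0,2), '.' pass, move down to (1,2)
Step 2: enter (1,2), '.' pass, move down to (2,2)
Step 3: enter (2,2), '.' pass, move down to (3,2)
Step 4: enter (3,2), '.' pass, move down to (4,2)
Step 5: enter (4,2), '.' pass, move down to (5,2)
Step 6: enter (5,2), '.' pass, move down to (6,2)
Step 7: enter (6,2), '.' pass, move down to (7,2)
Step 8: enter (7,2), '.' pass, move down to (8,2)
Step 9: at (8,2) — EXIT via bottom edge, pos 2

Answer: bottom 2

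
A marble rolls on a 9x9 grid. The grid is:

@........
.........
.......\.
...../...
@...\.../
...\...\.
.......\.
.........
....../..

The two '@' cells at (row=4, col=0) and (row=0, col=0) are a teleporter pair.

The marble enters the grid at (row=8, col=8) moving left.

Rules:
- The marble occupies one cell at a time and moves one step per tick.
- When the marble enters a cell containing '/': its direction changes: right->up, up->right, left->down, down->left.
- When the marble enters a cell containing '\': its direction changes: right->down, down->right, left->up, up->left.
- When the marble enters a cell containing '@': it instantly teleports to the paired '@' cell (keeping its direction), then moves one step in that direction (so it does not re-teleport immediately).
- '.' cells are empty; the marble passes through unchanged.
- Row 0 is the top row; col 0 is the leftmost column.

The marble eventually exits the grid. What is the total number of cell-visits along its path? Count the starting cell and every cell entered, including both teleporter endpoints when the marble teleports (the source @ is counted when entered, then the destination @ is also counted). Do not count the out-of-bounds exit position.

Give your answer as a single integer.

Answer: 3

Derivation:
Step 1: enter (8,8), '.' pass, move left to (8,7)
Step 2: enter (8,7), '.' pass, move left to (8,6)
Step 3: enter (8,6), '/' deflects left->down, move down to (9,6)
Step 4: at (9,6) — EXIT via bottom edge, pos 6
Path length (cell visits): 3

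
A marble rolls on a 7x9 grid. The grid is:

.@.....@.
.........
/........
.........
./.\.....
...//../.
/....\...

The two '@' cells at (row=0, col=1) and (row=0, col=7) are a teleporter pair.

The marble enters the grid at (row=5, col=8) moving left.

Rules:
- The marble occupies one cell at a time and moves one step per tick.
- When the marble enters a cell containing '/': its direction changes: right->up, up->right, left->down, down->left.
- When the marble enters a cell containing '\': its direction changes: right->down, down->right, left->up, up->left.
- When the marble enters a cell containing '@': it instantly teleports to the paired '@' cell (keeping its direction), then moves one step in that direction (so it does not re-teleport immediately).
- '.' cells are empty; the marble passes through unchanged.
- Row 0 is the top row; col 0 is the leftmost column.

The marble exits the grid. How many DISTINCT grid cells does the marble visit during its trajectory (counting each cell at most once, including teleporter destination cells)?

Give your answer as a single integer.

Step 1: enter (5,8), '.' pass, move left to (5,7)
Step 2: enter (5,7), '/' deflects left->down, move down to (6,7)
Step 3: enter (6,7), '.' pass, move down to (7,7)
Step 4: at (7,7) — EXIT via bottom edge, pos 7
Distinct cells visited: 3 (path length 3)

Answer: 3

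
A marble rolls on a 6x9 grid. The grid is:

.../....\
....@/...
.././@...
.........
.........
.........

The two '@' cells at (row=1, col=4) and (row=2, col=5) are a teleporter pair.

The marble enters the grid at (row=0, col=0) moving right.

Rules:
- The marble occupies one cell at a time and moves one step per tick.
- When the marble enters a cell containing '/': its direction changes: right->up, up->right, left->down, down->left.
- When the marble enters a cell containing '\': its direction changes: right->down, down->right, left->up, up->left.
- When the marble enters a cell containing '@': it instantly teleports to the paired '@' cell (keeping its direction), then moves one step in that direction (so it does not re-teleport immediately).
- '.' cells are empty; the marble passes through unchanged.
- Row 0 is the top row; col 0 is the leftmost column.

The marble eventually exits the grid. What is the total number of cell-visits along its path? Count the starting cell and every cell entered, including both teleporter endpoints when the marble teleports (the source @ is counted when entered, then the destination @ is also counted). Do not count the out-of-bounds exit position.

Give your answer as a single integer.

Answer: 4

Derivation:
Step 1: enter (0,0), '.' pass, move right to (0,1)
Step 2: enter (0,1), '.' pass, move right to (0,2)
Step 3: enter (0,2), '.' pass, move right to (0,3)
Step 4: enter (0,3), '/' deflects right->up, move up to (-1,3)
Step 5: at (-1,3) — EXIT via top edge, pos 3
Path length (cell visits): 4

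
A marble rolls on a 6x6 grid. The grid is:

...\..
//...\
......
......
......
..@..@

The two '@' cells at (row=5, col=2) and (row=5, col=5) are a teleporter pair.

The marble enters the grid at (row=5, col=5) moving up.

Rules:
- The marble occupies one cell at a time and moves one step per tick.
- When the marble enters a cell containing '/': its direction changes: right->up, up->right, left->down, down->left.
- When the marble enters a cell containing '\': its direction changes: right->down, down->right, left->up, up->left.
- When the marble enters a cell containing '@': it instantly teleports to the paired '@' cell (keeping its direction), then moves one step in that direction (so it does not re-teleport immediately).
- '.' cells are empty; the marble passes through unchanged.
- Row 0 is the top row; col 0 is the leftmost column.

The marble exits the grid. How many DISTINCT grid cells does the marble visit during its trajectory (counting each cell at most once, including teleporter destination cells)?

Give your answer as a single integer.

Step 1: enter (5,5), '@' teleport (5,5)->(5,2), also enter (5,2), move up to (4,2)
Step 2: enter (4,2), '.' pass, move up to (3,2)
Step 3: enter (3,2), '.' pass, move up to (2,2)
Step 4: enter (2,2), '.' pass, move up to (1,2)
Step 5: enter (1,2), '.' pass, move up to (0,2)
Step 6: enter (0,2), '.' pass, move up to (-1,2)
Step 7: at (-1,2) — EXIT via top edge, pos 2
Distinct cells visited: 7 (path length 7)

Answer: 7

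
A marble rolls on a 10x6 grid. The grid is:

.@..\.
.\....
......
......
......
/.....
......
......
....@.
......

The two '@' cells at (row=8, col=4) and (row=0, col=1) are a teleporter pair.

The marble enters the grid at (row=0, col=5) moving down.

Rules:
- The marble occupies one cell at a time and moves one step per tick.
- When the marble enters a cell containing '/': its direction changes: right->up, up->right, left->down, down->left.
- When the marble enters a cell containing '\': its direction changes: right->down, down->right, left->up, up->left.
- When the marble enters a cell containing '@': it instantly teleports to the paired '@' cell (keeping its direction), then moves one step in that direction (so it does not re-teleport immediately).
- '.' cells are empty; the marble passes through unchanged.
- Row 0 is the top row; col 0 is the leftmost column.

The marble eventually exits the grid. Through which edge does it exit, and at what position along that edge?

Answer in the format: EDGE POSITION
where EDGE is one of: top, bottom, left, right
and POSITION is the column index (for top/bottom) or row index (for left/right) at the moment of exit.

Step 1: enter (0,5), '.' pass, move down to (1,5)
Step 2: enter (1,5), '.' pass, move down to (2,5)
Step 3: enter (2,5), '.' pass, move down to (3,5)
Step 4: enter (3,5), '.' pass, move down to (4,5)
Step 5: enter (4,5), '.' pass, move down to (5,5)
Step 6: enter (5,5), '.' pass, move down to (6,5)
Step 7: enter (6,5), '.' pass, move down to (7,5)
Step 8: enter (7,5), '.' pass, move down to (8,5)
Step 9: enter (8,5), '.' pass, move down to (9,5)
Step 10: enter (9,5), '.' pass, move down to (10,5)
Step 11: at (10,5) — EXIT via bottom edge, pos 5

Answer: bottom 5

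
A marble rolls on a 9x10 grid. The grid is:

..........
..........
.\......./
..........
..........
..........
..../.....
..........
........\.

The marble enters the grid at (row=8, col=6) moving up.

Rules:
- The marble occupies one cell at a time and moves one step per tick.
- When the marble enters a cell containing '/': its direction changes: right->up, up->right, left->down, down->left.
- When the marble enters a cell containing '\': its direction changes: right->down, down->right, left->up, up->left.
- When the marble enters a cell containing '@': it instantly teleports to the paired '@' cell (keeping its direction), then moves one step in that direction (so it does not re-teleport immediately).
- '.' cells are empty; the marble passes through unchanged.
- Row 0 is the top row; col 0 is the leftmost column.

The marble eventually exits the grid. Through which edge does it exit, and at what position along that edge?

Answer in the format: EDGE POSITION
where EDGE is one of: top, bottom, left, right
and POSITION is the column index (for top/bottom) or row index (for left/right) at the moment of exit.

Answer: top 6

Derivation:
Step 1: enter (8,6), '.' pass, move up to (7,6)
Step 2: enter (7,6), '.' pass, move up to (6,6)
Step 3: enter (6,6), '.' pass, move up to (5,6)
Step 4: enter (5,6), '.' pass, move up to (4,6)
Step 5: enter (4,6), '.' pass, move up to (3,6)
Step 6: enter (3,6), '.' pass, move up to (2,6)
Step 7: enter (2,6), '.' pass, move up to (1,6)
Step 8: enter (1,6), '.' pass, move up to (0,6)
Step 9: enter (0,6), '.' pass, move up to (-1,6)
Step 10: at (-1,6) — EXIT via top edge, pos 6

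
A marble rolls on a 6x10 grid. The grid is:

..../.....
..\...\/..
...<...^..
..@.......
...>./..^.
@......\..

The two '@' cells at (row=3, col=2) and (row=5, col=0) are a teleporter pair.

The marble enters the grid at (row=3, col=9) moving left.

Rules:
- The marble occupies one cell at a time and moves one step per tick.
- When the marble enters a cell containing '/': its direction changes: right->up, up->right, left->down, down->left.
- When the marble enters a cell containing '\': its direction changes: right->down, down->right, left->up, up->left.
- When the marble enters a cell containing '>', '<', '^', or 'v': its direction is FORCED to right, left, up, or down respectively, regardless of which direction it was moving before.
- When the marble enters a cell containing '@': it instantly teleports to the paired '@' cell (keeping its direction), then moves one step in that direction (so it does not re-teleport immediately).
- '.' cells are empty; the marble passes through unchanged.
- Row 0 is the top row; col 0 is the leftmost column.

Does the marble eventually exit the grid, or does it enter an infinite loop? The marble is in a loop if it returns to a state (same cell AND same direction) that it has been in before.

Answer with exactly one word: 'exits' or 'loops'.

Answer: exits

Derivation:
Step 1: enter (3,9), '.' pass, move left to (3,8)
Step 2: enter (3,8), '.' pass, move left to (3,7)
Step 3: enter (3,7), '.' pass, move left to (3,6)
Step 4: enter (3,6), '.' pass, move left to (3,5)
Step 5: enter (3,5), '.' pass, move left to (3,4)
Step 6: enter (3,4), '.' pass, move left to (3,3)
Step 7: enter (3,3), '.' pass, move left to (3,2)
Step 8: enter (3,2), '@' teleport (3,2)->(5,0), also enter (5,0), move left to (5,-1)
Step 9: at (5,-1) — EXIT via left edge, pos 5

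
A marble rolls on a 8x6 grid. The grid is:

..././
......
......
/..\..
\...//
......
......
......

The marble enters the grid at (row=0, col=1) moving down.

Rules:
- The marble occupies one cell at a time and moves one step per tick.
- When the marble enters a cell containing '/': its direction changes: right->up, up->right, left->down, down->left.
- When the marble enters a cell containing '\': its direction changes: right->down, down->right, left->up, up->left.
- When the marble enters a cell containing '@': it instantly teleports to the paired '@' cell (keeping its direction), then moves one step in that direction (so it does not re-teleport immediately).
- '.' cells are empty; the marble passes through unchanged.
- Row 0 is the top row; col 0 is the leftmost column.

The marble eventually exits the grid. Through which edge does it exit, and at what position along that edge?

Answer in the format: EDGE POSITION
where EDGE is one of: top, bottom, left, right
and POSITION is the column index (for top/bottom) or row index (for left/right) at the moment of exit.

Step 1: enter (0,1), '.' pass, move down to (1,1)
Step 2: enter (1,1), '.' pass, move down to (2,1)
Step 3: enter (2,1), '.' pass, move down to (3,1)
Step 4: enter (3,1), '.' pass, move down to (4,1)
Step 5: enter (4,1), '.' pass, move down to (5,1)
Step 6: enter (5,1), '.' pass, move down to (6,1)
Step 7: enter (6,1), '.' pass, move down to (7,1)
Step 8: enter (7,1), '.' pass, move down to (8,1)
Step 9: at (8,1) — EXIT via bottom edge, pos 1

Answer: bottom 1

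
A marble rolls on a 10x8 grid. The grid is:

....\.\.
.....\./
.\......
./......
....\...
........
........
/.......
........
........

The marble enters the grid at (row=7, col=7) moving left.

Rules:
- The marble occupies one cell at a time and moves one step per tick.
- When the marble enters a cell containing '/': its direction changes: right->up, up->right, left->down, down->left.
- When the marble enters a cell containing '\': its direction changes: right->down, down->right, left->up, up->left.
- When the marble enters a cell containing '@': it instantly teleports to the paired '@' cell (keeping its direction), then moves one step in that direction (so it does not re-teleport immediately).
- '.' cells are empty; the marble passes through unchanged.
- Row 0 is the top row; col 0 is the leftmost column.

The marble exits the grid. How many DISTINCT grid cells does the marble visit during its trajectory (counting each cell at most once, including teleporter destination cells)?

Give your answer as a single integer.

Step 1: enter (7,7), '.' pass, move left to (7,6)
Step 2: enter (7,6), '.' pass, move left to (7,5)
Step 3: enter (7,5), '.' pass, move left to (7,4)
Step 4: enter (7,4), '.' pass, move left to (7,3)
Step 5: enter (7,3), '.' pass, move left to (7,2)
Step 6: enter (7,2), '.' pass, move left to (7,1)
Step 7: enter (7,1), '.' pass, move left to (7,0)
Step 8: enter (7,0), '/' deflects left->down, move down to (8,0)
Step 9: enter (8,0), '.' pass, move down to (9,0)
Step 10: enter (9,0), '.' pass, move down to (10,0)
Step 11: at (10,0) — EXIT via bottom edge, pos 0
Distinct cells visited: 10 (path length 10)

Answer: 10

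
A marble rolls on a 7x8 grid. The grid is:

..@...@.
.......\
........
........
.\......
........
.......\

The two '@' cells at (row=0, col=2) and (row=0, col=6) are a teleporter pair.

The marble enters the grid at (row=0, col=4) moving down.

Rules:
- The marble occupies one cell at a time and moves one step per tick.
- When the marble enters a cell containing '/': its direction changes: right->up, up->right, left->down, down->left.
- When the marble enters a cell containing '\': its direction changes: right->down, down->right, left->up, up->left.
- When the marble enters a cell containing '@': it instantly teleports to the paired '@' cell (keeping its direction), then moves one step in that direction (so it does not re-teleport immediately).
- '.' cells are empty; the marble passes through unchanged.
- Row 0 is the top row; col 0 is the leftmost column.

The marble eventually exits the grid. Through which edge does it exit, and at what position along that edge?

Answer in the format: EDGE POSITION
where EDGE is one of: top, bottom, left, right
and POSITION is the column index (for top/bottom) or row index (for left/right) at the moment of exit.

Answer: bottom 4

Derivation:
Step 1: enter (0,4), '.' pass, move down to (1,4)
Step 2: enter (1,4), '.' pass, move down to (2,4)
Step 3: enter (2,4), '.' pass, move down to (3,4)
Step 4: enter (3,4), '.' pass, move down to (4,4)
Step 5: enter (4,4), '.' pass, move down to (5,4)
Step 6: enter (5,4), '.' pass, move down to (6,4)
Step 7: enter (6,4), '.' pass, move down to (7,4)
Step 8: at (7,4) — EXIT via bottom edge, pos 4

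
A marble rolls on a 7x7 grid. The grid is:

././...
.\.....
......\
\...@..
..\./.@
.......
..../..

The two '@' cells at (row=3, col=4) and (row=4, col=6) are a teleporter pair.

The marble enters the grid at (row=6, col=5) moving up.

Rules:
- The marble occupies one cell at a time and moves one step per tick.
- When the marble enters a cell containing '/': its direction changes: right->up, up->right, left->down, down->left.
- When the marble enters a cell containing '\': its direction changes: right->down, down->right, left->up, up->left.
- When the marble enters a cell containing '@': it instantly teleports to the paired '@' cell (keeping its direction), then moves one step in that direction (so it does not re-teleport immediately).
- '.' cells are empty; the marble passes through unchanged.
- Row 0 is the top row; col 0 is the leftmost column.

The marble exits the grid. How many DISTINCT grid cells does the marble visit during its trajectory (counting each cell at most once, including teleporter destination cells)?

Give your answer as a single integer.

Step 1: enter (6,5), '.' pass, move up to (5,5)
Step 2: enter (5,5), '.' pass, move up to (4,5)
Step 3: enter (4,5), '.' pass, move up to (3,5)
Step 4: enter (3,5), '.' pass, move up to (2,5)
Step 5: enter (2,5), '.' pass, move up to (1,5)
Step 6: enter (1,5), '.' pass, move up to (0,5)
Step 7: enter (0,5), '.' pass, move up to (-1,5)
Step 8: at (-1,5) — EXIT via top edge, pos 5
Distinct cells visited: 7 (path length 7)

Answer: 7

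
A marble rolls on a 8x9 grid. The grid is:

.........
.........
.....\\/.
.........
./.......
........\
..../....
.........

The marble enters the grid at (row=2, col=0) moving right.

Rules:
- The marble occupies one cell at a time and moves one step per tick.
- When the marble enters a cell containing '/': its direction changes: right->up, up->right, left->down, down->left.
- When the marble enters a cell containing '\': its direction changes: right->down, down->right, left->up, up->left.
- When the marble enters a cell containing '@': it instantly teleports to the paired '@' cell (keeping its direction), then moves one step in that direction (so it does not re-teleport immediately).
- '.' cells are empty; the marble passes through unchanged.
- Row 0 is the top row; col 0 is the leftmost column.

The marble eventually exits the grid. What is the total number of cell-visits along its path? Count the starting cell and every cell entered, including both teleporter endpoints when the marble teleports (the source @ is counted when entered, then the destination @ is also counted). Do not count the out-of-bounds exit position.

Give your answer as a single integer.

Step 1: enter (2,0), '.' pass, move right to (2,1)
Step 2: enter (2,1), '.' pass, move right to (2,2)
Step 3: enter (2,2), '.' pass, move right to (2,3)
Step 4: enter (2,3), '.' pass, move right to (2,4)
Step 5: enter (2,4), '.' pass, move right to (2,5)
Step 6: enter (2,5), '\' deflects right->down, move down to (3,5)
Step 7: enter (3,5), '.' pass, move down to (4,5)
Step 8: enter (4,5), '.' pass, move down to (5,5)
Step 9: enter (5,5), '.' pass, move down to (6,5)
Step 10: enter (6,5), '.' pass, move down to (7,5)
Step 11: enter (7,5), '.' pass, move down to (8,5)
Step 12: at (8,5) — EXIT via bottom edge, pos 5
Path length (cell visits): 11

Answer: 11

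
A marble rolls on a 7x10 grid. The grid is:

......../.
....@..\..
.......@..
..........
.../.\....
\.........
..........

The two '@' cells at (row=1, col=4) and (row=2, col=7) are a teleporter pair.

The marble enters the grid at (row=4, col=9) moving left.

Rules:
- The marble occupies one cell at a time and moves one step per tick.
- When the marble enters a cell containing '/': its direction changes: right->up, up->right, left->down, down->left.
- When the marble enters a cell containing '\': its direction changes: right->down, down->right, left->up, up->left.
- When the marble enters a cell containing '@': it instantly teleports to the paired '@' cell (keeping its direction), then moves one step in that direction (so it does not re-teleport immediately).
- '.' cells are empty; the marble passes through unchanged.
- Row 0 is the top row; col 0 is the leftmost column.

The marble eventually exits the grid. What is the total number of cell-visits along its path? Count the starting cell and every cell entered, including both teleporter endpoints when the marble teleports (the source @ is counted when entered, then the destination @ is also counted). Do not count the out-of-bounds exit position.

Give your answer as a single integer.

Answer: 9

Derivation:
Step 1: enter (4,9), '.' pass, move left to (4,8)
Step 2: enter (4,8), '.' pass, move left to (4,7)
Step 3: enter (4,7), '.' pass, move left to (4,6)
Step 4: enter (4,6), '.' pass, move left to (4,5)
Step 5: enter (4,5), '\' deflects left->up, move up to (3,5)
Step 6: enter (3,5), '.' pass, move up to (2,5)
Step 7: enter (2,5), '.' pass, move up to (1,5)
Step 8: enter (1,5), '.' pass, move up to (0,5)
Step 9: enter (0,5), '.' pass, move up to (-1,5)
Step 10: at (-1,5) — EXIT via top edge, pos 5
Path length (cell visits): 9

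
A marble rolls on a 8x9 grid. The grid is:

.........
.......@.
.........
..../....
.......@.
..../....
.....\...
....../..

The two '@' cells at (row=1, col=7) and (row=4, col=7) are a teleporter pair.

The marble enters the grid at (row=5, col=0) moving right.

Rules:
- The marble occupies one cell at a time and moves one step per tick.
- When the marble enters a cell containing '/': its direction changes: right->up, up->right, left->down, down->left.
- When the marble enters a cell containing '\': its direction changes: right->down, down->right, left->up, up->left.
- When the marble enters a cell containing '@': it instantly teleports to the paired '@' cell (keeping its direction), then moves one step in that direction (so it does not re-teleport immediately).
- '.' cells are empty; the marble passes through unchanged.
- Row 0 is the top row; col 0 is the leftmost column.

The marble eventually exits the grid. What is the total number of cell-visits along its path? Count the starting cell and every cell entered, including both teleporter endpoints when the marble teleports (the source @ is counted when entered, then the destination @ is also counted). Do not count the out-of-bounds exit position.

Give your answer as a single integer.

Step 1: enter (5,0), '.' pass, move right to (5,1)
Step 2: enter (5,1), '.' pass, move right to (5,2)
Step 3: enter (5,2), '.' pass, move right to (5,3)
Step 4: enter (5,3), '.' pass, move right to (5,4)
Step 5: enter (5,4), '/' deflects right->up, move up to (4,4)
Step 6: enter (4,4), '.' pass, move up to (3,4)
Step 7: enter (3,4), '/' deflects up->right, move right to (3,5)
Step 8: enter (3,5), '.' pass, move right to (3,6)
Step 9: enter (3,6), '.' pass, move right to (3,7)
Step 10: enter (3,7), '.' pass, move right to (3,8)
Step 11: enter (3,8), '.' pass, move right to (3,9)
Step 12: at (3,9) — EXIT via right edge, pos 3
Path length (cell visits): 11

Answer: 11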